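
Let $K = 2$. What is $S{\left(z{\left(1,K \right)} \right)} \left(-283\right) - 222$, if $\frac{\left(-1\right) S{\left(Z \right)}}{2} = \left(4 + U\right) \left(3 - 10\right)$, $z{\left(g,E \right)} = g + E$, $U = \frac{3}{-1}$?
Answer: $-4184$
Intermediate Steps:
$U = -3$ ($U = 3 \left(-1\right) = -3$)
$z{\left(g,E \right)} = E + g$
$S{\left(Z \right)} = 14$ ($S{\left(Z \right)} = - 2 \left(4 - 3\right) \left(3 - 10\right) = - 2 \cdot 1 \left(-7\right) = \left(-2\right) \left(-7\right) = 14$)
$S{\left(z{\left(1,K \right)} \right)} \left(-283\right) - 222 = 14 \left(-283\right) - 222 = -3962 - 222 = -4184$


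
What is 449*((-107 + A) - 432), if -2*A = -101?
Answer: -438673/2 ≈ -2.1934e+5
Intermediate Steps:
A = 101/2 (A = -1/2*(-101) = 101/2 ≈ 50.500)
449*((-107 + A) - 432) = 449*((-107 + 101/2) - 432) = 449*(-113/2 - 432) = 449*(-977/2) = -438673/2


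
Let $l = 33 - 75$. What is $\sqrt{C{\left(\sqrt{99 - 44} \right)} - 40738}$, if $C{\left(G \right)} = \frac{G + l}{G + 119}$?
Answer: $\frac{\sqrt{-4847864 - 40737 \sqrt{55}}}{\sqrt{119 + \sqrt{55}}} \approx 201.84 i$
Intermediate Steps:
$l = -42$
$C{\left(G \right)} = \frac{-42 + G}{119 + G}$ ($C{\left(G \right)} = \frac{G - 42}{G + 119} = \frac{-42 + G}{119 + G}$)
$\sqrt{C{\left(\sqrt{99 - 44} \right)} - 40738} = \sqrt{\frac{-42 + \sqrt{99 - 44}}{119 + \sqrt{99 - 44}} - 40738} = \sqrt{\frac{-42 + \sqrt{55}}{119 + \sqrt{55}} - 40738} = \sqrt{-40738 + \frac{-42 + \sqrt{55}}{119 + \sqrt{55}}}$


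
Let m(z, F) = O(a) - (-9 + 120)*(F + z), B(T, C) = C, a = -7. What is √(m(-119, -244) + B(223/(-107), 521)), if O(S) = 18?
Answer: 8*√638 ≈ 202.07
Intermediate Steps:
m(z, F) = 18 - 111*F - 111*z (m(z, F) = 18 - (-9 + 120)*(F + z) = 18 - 111*(F + z) = 18 - (111*F + 111*z) = 18 + (-111*F - 111*z) = 18 - 111*F - 111*z)
√(m(-119, -244) + B(223/(-107), 521)) = √((18 - 111*(-244) - 111*(-119)) + 521) = √((18 + 27084 + 13209) + 521) = √(40311 + 521) = √40832 = 8*√638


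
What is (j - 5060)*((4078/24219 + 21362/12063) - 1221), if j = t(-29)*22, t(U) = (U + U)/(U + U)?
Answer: 598099985782970/97384599 ≈ 6.1416e+6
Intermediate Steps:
t(U) = 1 (t(U) = (2*U)/((2*U)) = (2*U)*(1/(2*U)) = 1)
j = 22 (j = 1*22 = 22)
(j - 5060)*((4078/24219 + 21362/12063) - 1221) = (22 - 5060)*((4078/24219 + 21362/12063) - 1221) = -5038*((4078*(1/24219) + 21362*(1/12063)) - 1221) = -5038*((4078/24219 + 21362/12063) - 1221) = -5038*(188853064/97384599 - 1221) = -5038*(-118717742315/97384599) = 598099985782970/97384599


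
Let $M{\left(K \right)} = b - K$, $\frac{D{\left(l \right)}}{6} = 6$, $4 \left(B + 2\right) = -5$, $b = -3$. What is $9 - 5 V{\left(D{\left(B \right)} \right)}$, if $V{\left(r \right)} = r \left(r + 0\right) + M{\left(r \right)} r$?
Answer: $549$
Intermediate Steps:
$B = - \frac{13}{4}$ ($B = -2 + \frac{1}{4} \left(-5\right) = -2 - \frac{5}{4} = - \frac{13}{4} \approx -3.25$)
$D{\left(l \right)} = 36$ ($D{\left(l \right)} = 6 \cdot 6 = 36$)
$M{\left(K \right)} = -3 - K$
$V{\left(r \right)} = r^{2} + r \left(-3 - r\right)$ ($V{\left(r \right)} = r \left(r + 0\right) + \left(-3 - r\right) r = r r + r \left(-3 - r\right) = r^{2} + r \left(-3 - r\right)$)
$9 - 5 V{\left(D{\left(B \right)} \right)} = 9 - 5 \left(\left(-3\right) 36\right) = 9 - -540 = 9 + 540 = 549$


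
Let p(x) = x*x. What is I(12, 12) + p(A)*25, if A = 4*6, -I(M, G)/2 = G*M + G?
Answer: 14088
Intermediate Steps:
I(M, G) = -2*G - 2*G*M (I(M, G) = -2*(G*M + G) = -2*(G + G*M) = -2*G - 2*G*M)
A = 24
p(x) = x**2
I(12, 12) + p(A)*25 = -2*12*(1 + 12) + 24**2*25 = -2*12*13 + 576*25 = -312 + 14400 = 14088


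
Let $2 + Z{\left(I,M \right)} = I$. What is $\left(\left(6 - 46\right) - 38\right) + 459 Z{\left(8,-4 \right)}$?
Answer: $2676$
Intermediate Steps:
$Z{\left(I,M \right)} = -2 + I$
$\left(\left(6 - 46\right) - 38\right) + 459 Z{\left(8,-4 \right)} = \left(\left(6 - 46\right) - 38\right) + 459 \left(-2 + 8\right) = \left(-40 - 38\right) + 459 \cdot 6 = -78 + 2754 = 2676$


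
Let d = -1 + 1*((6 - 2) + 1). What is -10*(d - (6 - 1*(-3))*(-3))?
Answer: -310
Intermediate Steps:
d = 4 (d = -1 + 1*(4 + 1) = -1 + 1*5 = -1 + 5 = 4)
-10*(d - (6 - 1*(-3))*(-3)) = -10*(4 - (6 - 1*(-3))*(-3)) = -10*(4 - (6 + 3)*(-3)) = -10*(4 - 1*9*(-3)) = -10*(4 - 9*(-3)) = -10*(4 + 27) = -10*31 = -310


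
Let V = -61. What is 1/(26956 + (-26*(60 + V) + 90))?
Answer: 1/27072 ≈ 3.6939e-5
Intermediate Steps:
1/(26956 + (-26*(60 + V) + 90)) = 1/(26956 + (-26*(60 - 61) + 90)) = 1/(26956 + (-26*(-1) + 90)) = 1/(26956 + (26 + 90)) = 1/(26956 + 116) = 1/27072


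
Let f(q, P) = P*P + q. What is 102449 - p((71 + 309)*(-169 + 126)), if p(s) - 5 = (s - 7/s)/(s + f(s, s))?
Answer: 148959521692892931/1454058037600 ≈ 1.0244e+5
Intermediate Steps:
f(q, P) = q + P**2 (f(q, P) = P**2 + q = q + P**2)
p(s) = 5 + (s - 7/s)/(s**2 + 2*s) (p(s) = 5 + (s - 7/s)/(s + (s + s**2)) = 5 + (s - 7/s)/(s**2 + 2*s))
102449 - p((71 + 309)*(-169 + 126)) = 102449 - (-7 + 5*((71 + 309)*(-169 + 126))**3 + 11*((71 + 309)*(-169 + 126))**2)/(((71 + 309)*(-169 + 126))**2*(2 + (71 + 309)*(-169 + 126))) = 102449 - (-7 + 5*(380*(-43))**3 + 11*(380*(-43))**2)/((380*(-43))**2*(2 + 380*(-43))) = 102449 - (-7 + 5*(-16340)**3 + 11*(-16340)**2)/((-16340)**2*(2 - 16340)) = 102449 - (-7 + 5*(-4362708104000) + 11*266995600)/(266995600*(-16338)) = 102449 - (-1)*(-7 - 21813540520000 + 2936951600)/(266995600*16338) = 102449 - (-1)*(-21810603568407)/(266995600*16338) = 102449 - 1*7270201189469/1454058037600 = 102449 - 7270201189469/1454058037600 = 148959521692892931/1454058037600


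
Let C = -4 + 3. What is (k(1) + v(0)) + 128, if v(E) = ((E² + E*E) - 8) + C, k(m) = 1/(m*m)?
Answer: 120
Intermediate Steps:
k(m) = m⁻² (k(m) = 1/(m²) = m⁻²)
C = -1
v(E) = -9 + 2*E² (v(E) = ((E² + E*E) - 8) - 1 = ((E² + E²) - 8) - 1 = (2*E² - 8) - 1 = (-8 + 2*E²) - 1 = -9 + 2*E²)
(k(1) + v(0)) + 128 = (1⁻² + (-9 + 2*0²)) + 128 = (1 + (-9 + 2*0)) + 128 = (1 + (-9 + 0)) + 128 = (1 - 9) + 128 = -8 + 128 = 120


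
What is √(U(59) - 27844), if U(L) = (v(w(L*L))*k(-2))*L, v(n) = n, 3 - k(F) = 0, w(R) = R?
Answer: √588293 ≈ 767.00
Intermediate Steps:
k(F) = 3 (k(F) = 3 - 1*0 = 3 + 0 = 3)
U(L) = 3*L³ (U(L) = ((L*L)*3)*L = (L²*3)*L = (3*L²)*L = 3*L³)
√(U(59) - 27844) = √(3*59³ - 27844) = √(3*205379 - 27844) = √(616137 - 27844) = √588293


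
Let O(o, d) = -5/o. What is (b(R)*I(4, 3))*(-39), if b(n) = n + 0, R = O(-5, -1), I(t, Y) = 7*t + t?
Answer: -1248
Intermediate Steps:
I(t, Y) = 8*t
R = 1 (R = -5/(-5) = -5*(-⅕) = 1)
b(n) = n
(b(R)*I(4, 3))*(-39) = (1*(8*4))*(-39) = (1*32)*(-39) = 32*(-39) = -1248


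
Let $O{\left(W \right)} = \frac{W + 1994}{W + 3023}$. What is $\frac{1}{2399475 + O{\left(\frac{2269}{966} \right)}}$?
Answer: $\frac{2922487}{7012436422798} \approx 4.1676 \cdot 10^{-7}$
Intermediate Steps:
$O{\left(W \right)} = \frac{1994 + W}{3023 + W}$
$\frac{1}{2399475 + O{\left(\frac{2269}{966} \right)}} = \frac{1}{2399475 + \frac{1994 + \frac{2269}{966}}{3023 + \frac{2269}{966}}} = \frac{1}{2399475 + \frac{1}{\frac{2922487}{966}} \cdot \frac{1928473}{966}} = \frac{1}{2399475 + \frac{966}{2922487} \cdot \frac{1928473}{966}} = \frac{1}{2399475 + \frac{1928473}{2922487}} = \frac{1}{\frac{7012436422798}{2922487}} = \frac{2922487}{7012436422798}$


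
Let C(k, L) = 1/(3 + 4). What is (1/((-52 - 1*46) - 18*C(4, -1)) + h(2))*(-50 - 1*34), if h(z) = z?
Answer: -29421/176 ≈ -167.16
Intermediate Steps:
C(k, L) = ⅐ (C(k, L) = 1/7 = ⅐)
(1/((-52 - 1*46) - 18*C(4, -1)) + h(2))*(-50 - 1*34) = (1/((-52 - 1*46) - 18*⅐) + 2)*(-50 - 1*34) = (1/((-52 - 46) - 18/7) + 2)*(-50 - 34) = (1/(-98 - 18/7) + 2)*(-84) = (1/(-704/7) + 2)*(-84) = (-7/704 + 2)*(-84) = (1401/704)*(-84) = -29421/176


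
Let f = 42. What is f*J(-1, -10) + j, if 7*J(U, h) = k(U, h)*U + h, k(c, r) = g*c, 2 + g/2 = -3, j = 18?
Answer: -102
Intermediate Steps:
g = -10 (g = -4 + 2*(-3) = -4 - 6 = -10)
k(c, r) = -10*c
J(U, h) = -10*U**2/7 + h/7 (J(U, h) = ((-10*U)*U + h)/7 = (-10*U**2 + h)/7 = (h - 10*U**2)/7 = -10*U**2/7 + h/7)
f*J(-1, -10) + j = 42*(-10/7*(-1)**2 + (1/7)*(-10)) + 18 = 42*(-10/7*1 - 10/7) + 18 = 42*(-10/7 - 10/7) + 18 = 42*(-20/7) + 18 = -120 + 18 = -102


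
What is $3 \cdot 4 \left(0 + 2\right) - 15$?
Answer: $9$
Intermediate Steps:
$3 \cdot 4 \left(0 + 2\right) - 15 = 12 \cdot 2 - 15 = 24 - 15 = 9$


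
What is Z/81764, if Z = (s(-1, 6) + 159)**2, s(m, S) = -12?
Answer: 21609/81764 ≈ 0.26429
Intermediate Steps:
Z = 21609 (Z = (-12 + 159)**2 = 147**2 = 21609)
Z/81764 = 21609/81764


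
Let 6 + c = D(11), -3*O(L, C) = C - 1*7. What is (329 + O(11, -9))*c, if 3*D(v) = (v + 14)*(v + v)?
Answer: 533596/9 ≈ 59288.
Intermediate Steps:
O(L, C) = 7/3 - C/3 (O(L, C) = -(C - 1*7)/3 = -(C - 7)/3 = -(-7 + C)/3 = 7/3 - C/3)
D(v) = 2*v*(14 + v)/3 (D(v) = ((v + 14)*(v + v))/3 = ((14 + v)*(2*v))/3 = (2*v*(14 + v))/3 = 2*v*(14 + v)/3)
c = 532/3 (c = -6 + (2/3)*11*(14 + 11) = -6 + (2/3)*11*25 = -6 + 550/3 = 532/3 ≈ 177.33)
(329 + O(11, -9))*c = (329 + (7/3 - 1/3*(-9)))*(532/3) = (329 + (7/3 + 3))*(532/3) = (329 + 16/3)*(532/3) = (1003/3)*(532/3) = 533596/9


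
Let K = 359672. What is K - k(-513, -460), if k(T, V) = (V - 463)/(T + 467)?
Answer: 16543989/46 ≈ 3.5965e+5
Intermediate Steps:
k(T, V) = (-463 + V)/(467 + T)
K - k(-513, -460) = 359672 - (-463 - 460)/(467 - 513) = 359672 - (-923)/(-46) = 359672 - (-1)*(-923)/46 = 359672 - 1*923/46 = 359672 - 923/46 = 16543989/46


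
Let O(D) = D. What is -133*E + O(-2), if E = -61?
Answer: 8111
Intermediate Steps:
-133*E + O(-2) = -133*(-61) - 2 = 8113 - 2 = 8111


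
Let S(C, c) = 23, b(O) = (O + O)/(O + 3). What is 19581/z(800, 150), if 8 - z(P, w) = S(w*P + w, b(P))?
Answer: -6527/5 ≈ -1305.4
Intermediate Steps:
b(O) = 2*O/(3 + O) (b(O) = (2*O)/(3 + O) = 2*O/(3 + O))
z(P, w) = -15 (z(P, w) = 8 - 1*23 = 8 - 23 = -15)
19581/z(800, 150) = 19581/(-15) = 19581*(-1/15) = -6527/5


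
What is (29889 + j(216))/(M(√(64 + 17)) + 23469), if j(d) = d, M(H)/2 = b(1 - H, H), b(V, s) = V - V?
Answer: 10035/7823 ≈ 1.2828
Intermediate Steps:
b(V, s) = 0
M(H) = 0 (M(H) = 2*0 = 0)
(29889 + j(216))/(M(√(64 + 17)) + 23469) = (29889 + 216)/(0 + 23469) = 30105/23469 = 30105*(1/23469) = 10035/7823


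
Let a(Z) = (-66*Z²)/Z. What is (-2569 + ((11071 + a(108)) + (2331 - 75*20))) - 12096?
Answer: -9891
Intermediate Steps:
a(Z) = -66*Z
(-2569 + ((11071 + a(108)) + (2331 - 75*20))) - 12096 = (-2569 + ((11071 - 66*108) + (2331 - 75*20))) - 12096 = (-2569 + ((11071 - 7128) + (2331 - 1500))) - 12096 = (-2569 + (3943 + 831)) - 12096 = (-2569 + 4774) - 12096 = 2205 - 12096 = -9891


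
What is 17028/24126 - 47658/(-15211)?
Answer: 234801636/61163431 ≈ 3.8389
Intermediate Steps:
17028/24126 - 47658/(-15211) = 17028*(1/24126) - 47658*(-1/15211) = 2838/4021 + 47658/15211 = 234801636/61163431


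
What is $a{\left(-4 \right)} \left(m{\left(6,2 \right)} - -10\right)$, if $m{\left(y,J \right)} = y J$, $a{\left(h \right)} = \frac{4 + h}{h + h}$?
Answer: $0$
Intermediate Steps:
$a{\left(h \right)} = \frac{4 + h}{2 h}$
$m{\left(y,J \right)} = J y$
$a{\left(-4 \right)} \left(m{\left(6,2 \right)} - -10\right) = \frac{4 - 4}{2 \left(-4\right)} \left(2 \cdot 6 - -10\right) = \frac{1}{2} \left(- \frac{1}{4}\right) 0 \left(12 + 10\right) = 0 \cdot 22 = 0$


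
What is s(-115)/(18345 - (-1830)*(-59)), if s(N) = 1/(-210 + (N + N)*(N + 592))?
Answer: 1/9851580000 ≈ 1.0151e-10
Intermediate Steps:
s(N) = 1/(-210 + 2*N*(592 + N)) (s(N) = 1/(-210 + (2*N)*(592 + N)) = 1/(-210 + 2*N*(592 + N)))
s(-115)/(18345 - (-1830)*(-59)) = (1/(2*(-105 + (-115)² + 592*(-115))))/(18345 - (-1830)*(-59)) = (1/(2*(-105 + 13225 - 68080)))/(18345 - 1*107970) = ((½)/(-54960))/(18345 - 107970) = ((½)*(-1/54960))/(-89625) = -1/109920*(-1/89625) = 1/9851580000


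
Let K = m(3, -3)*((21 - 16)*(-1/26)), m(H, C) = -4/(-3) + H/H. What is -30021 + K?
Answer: -2341673/78 ≈ -30021.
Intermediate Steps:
m(H, C) = 7/3 (m(H, C) = -4*(-⅓) + 1 = 4/3 + 1 = 7/3)
K = -35/78 (K = 7*((21 - 16)*(-1/26))/3 = 7*(5*(-1*1/26))/3 = 7*(5*(-1/26))/3 = (7/3)*(-5/26) = -35/78 ≈ -0.44872)
-30021 + K = -30021 - 35/78 = -2341673/78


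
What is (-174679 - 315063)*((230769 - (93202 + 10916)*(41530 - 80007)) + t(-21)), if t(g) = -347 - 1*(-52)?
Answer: -1962091946679920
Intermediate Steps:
t(g) = -295 (t(g) = -347 + 52 = -295)
(-174679 - 315063)*((230769 - (93202 + 10916)*(41530 - 80007)) + t(-21)) = (-174679 - 315063)*((230769 - (93202 + 10916)*(41530 - 80007)) - 295) = -489742*((230769 - 104118*(-38477)) - 295) = -489742*((230769 - 1*(-4006148286)) - 295) = -489742*((230769 + 4006148286) - 295) = -489742*(4006379055 - 295) = -489742*4006378760 = -1962091946679920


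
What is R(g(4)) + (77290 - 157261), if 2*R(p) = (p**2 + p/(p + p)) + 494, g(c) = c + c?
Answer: -318767/4 ≈ -79692.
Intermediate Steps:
g(c) = 2*c
R(p) = 989/4 + p**2/2 (R(p) = ((p**2 + p/(p + p)) + 494)/2 = ((p**2 + p/((2*p))) + 494)/2 = ((p**2 + (1/(2*p))*p) + 494)/2 = ((p**2 + 1/2) + 494)/2 = ((1/2 + p**2) + 494)/2 = (989/2 + p**2)/2 = 989/4 + p**2/2)
R(g(4)) + (77290 - 157261) = (989/4 + (2*4)**2/2) + (77290 - 157261) = (989/4 + (1/2)*8**2) - 79971 = (989/4 + (1/2)*64) - 79971 = (989/4 + 32) - 79971 = 1117/4 - 79971 = -318767/4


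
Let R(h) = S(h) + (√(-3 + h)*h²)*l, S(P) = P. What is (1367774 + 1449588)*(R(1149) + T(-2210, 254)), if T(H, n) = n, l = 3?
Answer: 3952758886 + 11158452389286*√1146 ≈ 3.7775e+14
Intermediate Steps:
R(h) = h + 3*h²*√(-3 + h) (R(h) = h + (√(-3 + h)*h²)*3 = h + (h²*√(-3 + h))*3 = h + 3*h²*√(-3 + h))
(1367774 + 1449588)*(R(1149) + T(-2210, 254)) = (1367774 + 1449588)*(1149*(1 + 3*1149*√(-3 + 1149)) + 254) = 2817362*(1149*(1 + 3*1149*√1146) + 254) = 2817362*(1149*(1 + 3447*√1146) + 254) = 2817362*((1149 + 3960603*√1146) + 254) = 2817362*(1403 + 3960603*√1146) = 3952758886 + 11158452389286*√1146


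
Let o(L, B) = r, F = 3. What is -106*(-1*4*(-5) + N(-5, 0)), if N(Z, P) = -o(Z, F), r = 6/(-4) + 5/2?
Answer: -2014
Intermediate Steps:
r = 1 (r = 6*(-1/4) + 5*(1/2) = -3/2 + 5/2 = 1)
o(L, B) = 1
N(Z, P) = -1 (N(Z, P) = -1*1 = -1)
-106*(-1*4*(-5) + N(-5, 0)) = -106*(-1*4*(-5) - 1) = -106*(-4*(-5) - 1) = -106*(20 - 1) = -106*19 = -2014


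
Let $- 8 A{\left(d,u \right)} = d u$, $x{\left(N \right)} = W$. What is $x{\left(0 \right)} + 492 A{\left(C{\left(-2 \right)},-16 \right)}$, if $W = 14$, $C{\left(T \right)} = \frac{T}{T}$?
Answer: $998$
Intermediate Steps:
$C{\left(T \right)} = 1$
$x{\left(N \right)} = 14$
$A{\left(d,u \right)} = - \frac{d u}{8}$
$x{\left(0 \right)} + 492 A{\left(C{\left(-2 \right)},-16 \right)} = 14 + 492 \left(\left(- \frac{1}{8}\right) 1 \left(-16\right)\right) = 14 + 492 \cdot 2 = 14 + 984 = 998$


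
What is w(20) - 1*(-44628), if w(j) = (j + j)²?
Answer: 46228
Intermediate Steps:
w(j) = 4*j² (w(j) = (2*j)² = 4*j²)
w(20) - 1*(-44628) = 4*20² - 1*(-44628) = 4*400 + 44628 = 1600 + 44628 = 46228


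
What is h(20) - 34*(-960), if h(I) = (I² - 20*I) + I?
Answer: 32660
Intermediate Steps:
h(I) = I² - 19*I
h(20) - 34*(-960) = 20*(-19 + 20) - 34*(-960) = 20*1 + 32640 = 20 + 32640 = 32660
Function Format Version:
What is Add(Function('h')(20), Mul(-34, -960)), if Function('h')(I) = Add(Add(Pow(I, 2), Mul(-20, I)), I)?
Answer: 32660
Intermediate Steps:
Function('h')(I) = Add(Pow(I, 2), Mul(-19, I))
Add(Function('h')(20), Mul(-34, -960)) = Add(Mul(20, Add(-19, 20)), Mul(-34, -960)) = Add(Mul(20, 1), 32640) = Add(20, 32640) = 32660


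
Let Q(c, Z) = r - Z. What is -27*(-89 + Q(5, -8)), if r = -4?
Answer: 2295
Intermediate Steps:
Q(c, Z) = -4 - Z
-27*(-89 + Q(5, -8)) = -27*(-89 + (-4 - 1*(-8))) = -27*(-89 + (-4 + 8)) = -27*(-89 + 4) = -27*(-85) = 2295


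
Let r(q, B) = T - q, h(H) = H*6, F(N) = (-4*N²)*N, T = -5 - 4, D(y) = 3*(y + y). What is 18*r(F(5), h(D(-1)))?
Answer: 8838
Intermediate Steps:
D(y) = 6*y (D(y) = 3*(2*y) = 6*y)
T = -9
F(N) = -4*N³
h(H) = 6*H
r(q, B) = -9 - q
18*r(F(5), h(D(-1))) = 18*(-9 - (-4)*5³) = 18*(-9 - (-4)*125) = 18*(-9 - 1*(-500)) = 18*(-9 + 500) = 18*491 = 8838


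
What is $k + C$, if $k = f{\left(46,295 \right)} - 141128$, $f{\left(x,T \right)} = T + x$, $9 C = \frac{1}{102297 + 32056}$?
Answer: $- \frac{170236402298}{1209177} \approx -1.4079 \cdot 10^{5}$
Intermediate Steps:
$C = \frac{1}{1209177}$ ($C = \frac{1}{9 \left(102297 + 32056\right)} = \frac{1}{9 \cdot 134353} = \frac{1}{9} \cdot \frac{1}{134353} = \frac{1}{1209177} \approx 8.2701 \cdot 10^{-7}$)
$k = -140787$ ($k = \left(295 + 46\right) - 141128 = 341 - 141128 = -140787$)
$k + C = -140787 + \frac{1}{1209177} = - \frac{170236402298}{1209177}$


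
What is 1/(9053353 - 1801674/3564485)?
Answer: 3564485/32270539166531 ≈ 1.1046e-7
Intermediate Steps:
1/(9053353 - 1801674/3564485) = 1/(32270539166531/3564485) = 3564485/32270539166531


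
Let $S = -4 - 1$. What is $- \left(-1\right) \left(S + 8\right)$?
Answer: $3$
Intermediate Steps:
$S = -5$
$- \left(-1\right) \left(S + 8\right) = - \left(-1\right) \left(-5 + 8\right) = - \left(-1\right) 3 = \left(-1\right) \left(-3\right) = 3$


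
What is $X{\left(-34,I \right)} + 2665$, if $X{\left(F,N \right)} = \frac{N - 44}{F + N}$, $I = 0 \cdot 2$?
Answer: $\frac{45327}{17} \approx 2666.3$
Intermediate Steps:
$I = 0$
$X{\left(F,N \right)} = \frac{-44 + N}{F + N}$
$X{\left(-34,I \right)} + 2665 = \frac{-44 + 0}{-34 + 0} + 2665 = \frac{1}{-34} \left(-44\right) + 2665 = \left(- \frac{1}{34}\right) \left(-44\right) + 2665 = \frac{22}{17} + 2665 = \frac{45327}{17}$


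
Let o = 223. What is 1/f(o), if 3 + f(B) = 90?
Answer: 1/87 ≈ 0.011494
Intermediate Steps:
f(B) = 87 (f(B) = -3 + 90 = 87)
1/f(o) = 1/87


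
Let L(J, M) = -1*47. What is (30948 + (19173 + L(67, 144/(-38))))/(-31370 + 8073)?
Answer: -50074/23297 ≈ -2.1494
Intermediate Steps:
L(J, M) = -47
(30948 + (19173 + L(67, 144/(-38))))/(-31370 + 8073) = (30948 + (19173 - 47))/(-31370 + 8073) = (30948 + 19126)/(-23297) = 50074*(-1/23297) = -50074/23297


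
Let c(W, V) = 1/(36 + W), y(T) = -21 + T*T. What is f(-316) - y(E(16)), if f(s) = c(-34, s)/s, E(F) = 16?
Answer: -148521/632 ≈ -235.00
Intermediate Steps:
y(T) = -21 + T**2
f(s) = 1/(2*s) (f(s) = 1/((36 - 34)*s) = 1/(2*s))
f(-316) - y(E(16)) = (1/2)/(-316) - (-21 + 16**2) = (1/2)*(-1/316) - (-21 + 256) = -1/632 - 1*235 = -1/632 - 235 = -148521/632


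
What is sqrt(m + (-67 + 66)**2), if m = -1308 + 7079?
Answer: 2*sqrt(1443) ≈ 75.974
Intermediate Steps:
m = 5771
sqrt(m + (-67 + 66)**2) = sqrt(5771 + (-67 + 66)**2) = sqrt(5771 + (-1)**2) = sqrt(5771 + 1) = sqrt(5772) = 2*sqrt(1443)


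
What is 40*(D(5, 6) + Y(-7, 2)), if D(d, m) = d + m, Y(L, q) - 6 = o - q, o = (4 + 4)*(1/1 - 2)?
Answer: 280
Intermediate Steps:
o = -8 (o = 8*(1*1 - 2) = 8*(1 - 2) = 8*(-1) = -8)
Y(L, q) = -2 - q (Y(L, q) = 6 + (-8 - q) = -2 - q)
40*(D(5, 6) + Y(-7, 2)) = 40*((5 + 6) + (-2 - 1*2)) = 40*(11 + (-2 - 2)) = 40*(11 - 4) = 40*7 = 280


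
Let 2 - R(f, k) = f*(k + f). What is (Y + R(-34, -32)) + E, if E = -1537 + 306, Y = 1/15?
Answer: -52094/15 ≈ -3472.9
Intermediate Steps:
Y = 1/15 ≈ 0.066667
R(f, k) = 2 - f*(f + k) (R(f, k) = 2 - f*(k + f) = 2 - f*(f + k))
E = -1231
(Y + R(-34, -32)) + E = (1/15 + (2 - 1*(-34)² - 1*(-34)*(-32))) - 1231 = (1/15 + (2 - 1*1156 - 1088)) - 1231 = (1/15 + (2 - 1156 - 1088)) - 1231 = (1/15 - 2242) - 1231 = -33629/15 - 1231 = -52094/15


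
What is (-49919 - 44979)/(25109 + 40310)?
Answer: -94898/65419 ≈ -1.4506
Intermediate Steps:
(-49919 - 44979)/(25109 + 40310) = -94898/65419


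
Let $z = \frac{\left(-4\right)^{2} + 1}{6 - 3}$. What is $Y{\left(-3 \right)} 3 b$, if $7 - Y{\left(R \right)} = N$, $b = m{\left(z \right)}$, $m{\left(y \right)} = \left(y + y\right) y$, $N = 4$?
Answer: $578$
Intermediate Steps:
$z = \frac{17}{3}$ ($z = \frac{16 + 1}{3} = 17 \cdot \frac{1}{3} = \frac{17}{3} \approx 5.6667$)
$m{\left(y \right)} = 2 y^{2}$ ($m{\left(y \right)} = 2 y y = 2 y^{2}$)
$b = \frac{578}{9}$ ($b = 2 \left(\frac{17}{3}\right)^{2} = 2 \cdot \frac{289}{9} = \frac{578}{9} \approx 64.222$)
$Y{\left(R \right)} = 3$ ($Y{\left(R \right)} = 7 - 4 = 3$)
$Y{\left(-3 \right)} 3 b = 3 \cdot 3 \cdot \frac{578}{9} = 9 \cdot \frac{578}{9} = 578$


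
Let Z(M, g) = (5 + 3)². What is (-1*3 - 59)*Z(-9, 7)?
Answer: -3968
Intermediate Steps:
Z(M, g) = 64 (Z(M, g) = 8² = 64)
(-1*3 - 59)*Z(-9, 7) = (-1*3 - 59)*64 = (-3 - 59)*64 = -62*64 = -3968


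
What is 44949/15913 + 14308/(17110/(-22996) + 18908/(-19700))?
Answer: -12888827908751071/1535356591373 ≈ -8394.7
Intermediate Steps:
44949/15913 + 14308/(17110/(-22996) + 18908/(-19700)) = 44949*(1/15913) + 14308/(17110*(-1/22996) + 18908*(-1/19700)) = 44949/15913 + 14308/(-8555/11498 - 4727/4925) = 44949/15913 + 14308/(-96484421/56627650) = 44949/15913 + 14308*(-56627650/96484421) = 44949/15913 - 810228416200/96484421 = -12888827908751071/1535356591373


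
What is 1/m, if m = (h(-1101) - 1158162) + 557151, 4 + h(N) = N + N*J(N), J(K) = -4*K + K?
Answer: -1/4238719 ≈ -2.3592e-7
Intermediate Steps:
J(K) = -3*K
h(N) = -4 + N - 3*N**2 (h(N) = -4 + (N + N*(-3*N)) = -4 + (N - 3*N**2) = -4 + N - 3*N**2)
m = -4238719 (m = ((-4 - 1101 - 3*(-1101)**2) - 1158162) + 557151 = ((-4 - 1101 - 3*1212201) - 1158162) + 557151 = ((-4 - 1101 - 3636603) - 1158162) + 557151 = (-3637708 - 1158162) + 557151 = -4795870 + 557151 = -4238719)
1/m = 1/(-4238719) = -1/4238719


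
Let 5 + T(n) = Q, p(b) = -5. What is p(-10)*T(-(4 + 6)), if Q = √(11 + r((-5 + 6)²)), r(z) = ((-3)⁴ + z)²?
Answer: 25 - 5*√6735 ≈ -385.34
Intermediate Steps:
r(z) = (81 + z)²
Q = √6735 (Q = √(11 + (81 + (-5 + 6)²)²) = √(11 + (81 + 1²)²) = √(11 + (81 + 1)²) = √(11 + 82²) = √(11 + 6724) = √6735 ≈ 82.067)
T(n) = -5 + √6735
p(-10)*T(-(4 + 6)) = -5*(-5 + √6735) = 25 - 5*√6735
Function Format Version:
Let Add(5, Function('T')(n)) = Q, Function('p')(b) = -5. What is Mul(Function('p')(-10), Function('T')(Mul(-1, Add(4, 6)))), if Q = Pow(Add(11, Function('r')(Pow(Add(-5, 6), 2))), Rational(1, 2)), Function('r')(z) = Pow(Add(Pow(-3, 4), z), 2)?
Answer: Add(25, Mul(-5, Pow(6735, Rational(1, 2)))) ≈ -385.34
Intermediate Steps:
Function('r')(z) = Pow(Add(81, z), 2)
Q = Pow(6735, Rational(1, 2)) (Q = Pow(Add(11, Pow(Add(81, Pow(Add(-5, 6), 2)), 2)), Rational(1, 2)) = Pow(Add(11, Pow(Add(81, Pow(1, 2)), 2)), Rational(1, 2)) = Pow(Add(11, Pow(Add(81, 1), 2)), Rational(1, 2)) = Pow(Add(11, Pow(82, 2)), Rational(1, 2)) = Pow(Add(11, 6724), Rational(1, 2)) = Pow(6735, Rational(1, 2)) ≈ 82.067)
Function('T')(n) = Add(-5, Pow(6735, Rational(1, 2)))
Mul(Function('p')(-10), Function('T')(Mul(-1, Add(4, 6)))) = Mul(-5, Add(-5, Pow(6735, Rational(1, 2)))) = Add(25, Mul(-5, Pow(6735, Rational(1, 2))))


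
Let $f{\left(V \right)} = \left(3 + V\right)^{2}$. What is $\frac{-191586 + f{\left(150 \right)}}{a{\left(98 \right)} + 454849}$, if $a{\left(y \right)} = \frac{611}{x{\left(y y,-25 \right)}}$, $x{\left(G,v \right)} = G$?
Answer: $- \frac{538390636}{1456123469} \approx -0.36974$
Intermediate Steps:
$a{\left(y \right)} = \frac{611}{y^{2}}$ ($a{\left(y \right)} = \frac{611}{y y} = \frac{611}{y^{2}}$)
$\frac{-191586 + f{\left(150 \right)}}{a{\left(98 \right)} + 454849} = \frac{-191586 + \left(3 + 150\right)^{2}}{\frac{611}{9604} + 454849} = \frac{-191586 + 153^{2}}{611 \cdot \frac{1}{9604} + 454849} = \frac{-191586 + 23409}{\frac{611}{9604} + 454849} = - \frac{168177}{\frac{4368370407}{9604}} = \left(-168177\right) \frac{9604}{4368370407} = - \frac{538390636}{1456123469}$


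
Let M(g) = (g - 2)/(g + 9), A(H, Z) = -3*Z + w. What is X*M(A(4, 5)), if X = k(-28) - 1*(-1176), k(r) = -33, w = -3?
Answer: 2540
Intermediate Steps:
A(H, Z) = -3 - 3*Z (A(H, Z) = -3*Z - 3 = -3 - 3*Z)
M(g) = (-2 + g)/(9 + g)
X = 1143 (X = -33 - 1*(-1176) = -33 + 1176 = 1143)
X*M(A(4, 5)) = 1143*((-2 + (-3 - 3*5))/(9 + (-3 - 3*5))) = 1143*((-2 + (-3 - 15))/(9 + (-3 - 15))) = 1143*((-2 - 18)/(9 - 18)) = 1143*(-20/(-9)) = 1143*(-1/9*(-20)) = 1143*(20/9) = 2540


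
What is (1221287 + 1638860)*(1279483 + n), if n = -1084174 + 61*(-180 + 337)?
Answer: 586004078242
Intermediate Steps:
n = -1074597 (n = -1084174 + 61*157 = -1084174 + 9577 = -1074597)
(1221287 + 1638860)*(1279483 + n) = (1221287 + 1638860)*(1279483 - 1074597) = 2860147*204886 = 586004078242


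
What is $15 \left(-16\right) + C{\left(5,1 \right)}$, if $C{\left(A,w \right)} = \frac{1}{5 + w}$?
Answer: $- \frac{1439}{6} \approx -239.83$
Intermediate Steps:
$15 \left(-16\right) + C{\left(5,1 \right)} = 15 \left(-16\right) + \frac{1}{5 + 1} = -240 + \frac{1}{6} = - \frac{1439}{6}$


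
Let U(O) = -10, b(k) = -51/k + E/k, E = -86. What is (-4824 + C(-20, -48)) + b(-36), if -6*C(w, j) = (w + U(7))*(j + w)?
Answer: -185767/36 ≈ -5160.2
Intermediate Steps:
b(k) = -137/k (b(k) = -51/k - 86/k = -137/k)
C(w, j) = -(-10 + w)*(j + w)/6 (C(w, j) = -(w - 10)*(j + w)/6 = -(-10 + w)*(j + w)/6)
(-4824 + C(-20, -48)) + b(-36) = (-4824 + (-⅙*(-20)² + (5/3)*(-48) + (5/3)*(-20) - ⅙*(-48)*(-20))) - 137/(-36) = (-4824 + (-⅙*400 - 80 - 100/3 - 160)) - 137*(-1/36) = (-4824 + (-200/3 - 80 - 100/3 - 160)) + 137/36 = (-4824 - 340) + 137/36 = -5164 + 137/36 = -185767/36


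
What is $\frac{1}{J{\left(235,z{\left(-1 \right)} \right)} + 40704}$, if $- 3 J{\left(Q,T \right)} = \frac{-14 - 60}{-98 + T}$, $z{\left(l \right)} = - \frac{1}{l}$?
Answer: $\frac{291}{11844790} \approx 2.4568 \cdot 10^{-5}$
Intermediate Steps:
$J{\left(Q,T \right)} = \frac{74}{3 \left(-98 + T\right)}$ ($J{\left(Q,T \right)} = - \frac{\left(-14 - 60\right) \frac{1}{-98 + T}}{3} = - \frac{\left(-74\right) \frac{1}{-98 + T}}{3} = \frac{74}{3 \left(-98 + T\right)}$)
$\frac{1}{J{\left(235,z{\left(-1 \right)} \right)} + 40704} = \frac{1}{\frac{74}{3 \left(-98 - \frac{1}{-1}\right)} + 40704} = \frac{1}{\frac{74}{3 \left(-98 - -1\right)} + 40704} = \frac{1}{\frac{74}{3 \left(-98 + 1\right)} + 40704} = \frac{1}{\frac{74}{3 \left(-97\right)} + 40704} = \frac{1}{\frac{74}{3} \left(- \frac{1}{97}\right) + 40704} = \frac{1}{- \frac{74}{291} + 40704} = \frac{1}{\frac{11844790}{291}} = \frac{291}{11844790}$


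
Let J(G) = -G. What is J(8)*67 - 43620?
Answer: -44156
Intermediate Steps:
J(8)*67 - 43620 = -1*8*67 - 43620 = -8*67 - 43620 = -536 - 43620 = -44156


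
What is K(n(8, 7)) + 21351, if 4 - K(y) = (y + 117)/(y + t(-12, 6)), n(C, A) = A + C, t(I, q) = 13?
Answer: 149452/7 ≈ 21350.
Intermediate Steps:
K(y) = 4 - (117 + y)/(13 + y) (K(y) = 4 - (y + 117)/(y + 13) = 4 - (117 + y)/(13 + y))
K(n(8, 7)) + 21351 = (-65 + 3*(7 + 8))/(13 + (7 + 8)) + 21351 = (-65 + 3*15)/(13 + 15) + 21351 = (-65 + 45)/28 + 21351 = (1/28)*(-20) + 21351 = -5/7 + 21351 = 149452/7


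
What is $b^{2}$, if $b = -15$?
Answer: $225$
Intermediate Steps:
$b^{2} = \left(-15\right)^{2} = 225$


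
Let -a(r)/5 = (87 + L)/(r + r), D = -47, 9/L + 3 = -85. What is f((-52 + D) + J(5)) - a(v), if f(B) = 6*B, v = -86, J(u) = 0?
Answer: -9029019/15136 ≈ -596.53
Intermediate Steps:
L = -9/88 (L = 9/(-3 - 85) = 9/(-88) = 9*(-1/88) = -9/88 ≈ -0.10227)
a(r) = -38235/(176*r) (a(r) = -5*(87 - 9/88)/(r + r) = -38235/(88*(2*r)) = -38235*1/(2*r)/88 = -38235/(176*r))
f((-52 + D) + J(5)) - a(v) = 6*((-52 - 47) + 0) - (-38235)/(176*(-86)) = 6*(-99 + 0) - (-38235)*(-1)/(176*86) = 6*(-99) - 1*38235/15136 = -594 - 38235/15136 = -9029019/15136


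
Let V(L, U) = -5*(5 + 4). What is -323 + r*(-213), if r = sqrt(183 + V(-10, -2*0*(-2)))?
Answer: -323 - 213*sqrt(138) ≈ -2825.2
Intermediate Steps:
V(L, U) = -45 (V(L, U) = -5*9 = -45)
r = sqrt(138) (r = sqrt(183 - 45) = sqrt(138) ≈ 11.747)
-323 + r*(-213) = -323 + sqrt(138)*(-213) = -323 - 213*sqrt(138)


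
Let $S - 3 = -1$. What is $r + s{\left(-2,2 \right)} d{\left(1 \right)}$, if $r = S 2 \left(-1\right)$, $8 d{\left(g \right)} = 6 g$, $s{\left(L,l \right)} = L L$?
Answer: $-1$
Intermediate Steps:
$S = 2$ ($S = 3 - 1 = 2$)
$s{\left(L,l \right)} = L^{2}$
$d{\left(g \right)} = \frac{3 g}{4}$ ($d{\left(g \right)} = \frac{6 g}{8} = \frac{3 g}{4}$)
$r = -4$ ($r = 2 \cdot 2 \left(-1\right) = 4 \left(-1\right) = -4$)
$r + s{\left(-2,2 \right)} d{\left(1 \right)} = -4 + \left(-2\right)^{2} \cdot \frac{3}{4} \cdot 1 = -4 + 4 \cdot \frac{3}{4} = -4 + 3 = -1$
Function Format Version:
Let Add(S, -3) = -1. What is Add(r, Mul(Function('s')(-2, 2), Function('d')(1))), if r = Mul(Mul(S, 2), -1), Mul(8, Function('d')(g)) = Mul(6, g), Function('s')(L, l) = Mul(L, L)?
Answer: -1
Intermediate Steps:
S = 2 (S = Add(3, -1) = 2)
Function('s')(L, l) = Pow(L, 2)
Function('d')(g) = Mul(Rational(3, 4), g) (Function('d')(g) = Mul(Rational(1, 8), Mul(6, g)) = Mul(Rational(3, 4), g))
r = -4 (r = Mul(Mul(2, 2), -1) = Mul(4, -1) = -4)
Add(r, Mul(Function('s')(-2, 2), Function('d')(1))) = Add(-4, Mul(Pow(-2, 2), Mul(Rational(3, 4), 1))) = Add(-4, Mul(4, Rational(3, 4))) = Add(-4, 3) = -1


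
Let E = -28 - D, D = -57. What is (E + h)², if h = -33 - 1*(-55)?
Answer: 2601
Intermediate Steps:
h = 22 (h = -33 + 55 = 22)
E = 29 (E = -28 - 1*(-57) = -28 + 57 = 29)
(E + h)² = (29 + 22)² = 51² = 2601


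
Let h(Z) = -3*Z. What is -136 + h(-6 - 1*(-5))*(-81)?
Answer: -379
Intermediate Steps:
-136 + h(-6 - 1*(-5))*(-81) = -136 - 3*(-6 - 1*(-5))*(-81) = -136 - 3*(-6 + 5)*(-81) = -136 - 3*(-1)*(-81) = -136 + 3*(-81) = -136 - 243 = -379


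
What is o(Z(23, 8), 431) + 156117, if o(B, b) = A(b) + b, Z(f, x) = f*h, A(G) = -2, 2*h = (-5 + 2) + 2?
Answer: 156546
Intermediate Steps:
h = -½ (h = ((-5 + 2) + 2)/2 = (-3 + 2)/2 = (½)*(-1) = -½ ≈ -0.50000)
Z(f, x) = -f/2 (Z(f, x) = f*(-½) = -f/2)
o(B, b) = -2 + b
o(Z(23, 8), 431) + 156117 = (-2 + 431) + 156117 = 429 + 156117 = 156546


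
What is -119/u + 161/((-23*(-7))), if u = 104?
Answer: -15/104 ≈ -0.14423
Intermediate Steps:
-119/u + 161/((-23*(-7))) = -119/104 + 161/((-23*(-7))) = -119*1/104 + 161/161 = -119/104 + 161*(1/161) = -119/104 + 1 = -15/104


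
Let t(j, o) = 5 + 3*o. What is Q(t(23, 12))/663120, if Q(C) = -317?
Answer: -317/663120 ≈ -0.00047804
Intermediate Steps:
Q(t(23, 12))/663120 = -317/663120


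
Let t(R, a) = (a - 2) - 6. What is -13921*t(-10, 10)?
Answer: -27842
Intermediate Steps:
t(R, a) = -8 + a (t(R, a) = (-2 + a) - 6 = -8 + a)
-13921*t(-10, 10) = -13921*(-8 + 10) = -13921*2 = -27842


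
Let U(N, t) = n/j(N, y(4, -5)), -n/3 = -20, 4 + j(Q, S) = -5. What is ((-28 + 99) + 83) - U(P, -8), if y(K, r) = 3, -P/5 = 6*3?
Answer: 482/3 ≈ 160.67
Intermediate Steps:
P = -90 (P = -30*3 = -5*18 = -90)
j(Q, S) = -9 (j(Q, S) = -4 - 5 = -9)
n = 60 (n = -3*(-20) = 60)
U(N, t) = -20/3 (U(N, t) = 60/(-9) = 60*(-⅑) = -20/3)
((-28 + 99) + 83) - U(P, -8) = ((-28 + 99) + 83) - 1*(-20/3) = (71 + 83) + 20/3 = 154 + 20/3 = 482/3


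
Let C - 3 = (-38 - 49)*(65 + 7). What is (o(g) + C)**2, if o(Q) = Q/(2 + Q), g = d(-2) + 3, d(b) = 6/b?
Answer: 39200121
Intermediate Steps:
g = 0 (g = 6/(-2) + 3 = 6*(-1/2) + 3 = -3 + 3 = 0)
o(Q) = Q/(2 + Q)
C = -6261 (C = 3 + (-38 - 49)*(65 + 7) = 3 - 87*72 = 3 - 6264 = -6261)
(o(g) + C)**2 = (0/(2 + 0) - 6261)**2 = (0/2 - 6261)**2 = (0*(1/2) - 6261)**2 = (0 - 6261)**2 = (-6261)**2 = 39200121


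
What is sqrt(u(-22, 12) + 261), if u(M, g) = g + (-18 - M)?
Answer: sqrt(277) ≈ 16.643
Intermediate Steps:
u(M, g) = -18 + g - M
sqrt(u(-22, 12) + 261) = sqrt((-18 + 12 - 1*(-22)) + 261) = sqrt((-18 + 12 + 22) + 261) = sqrt(16 + 261) = sqrt(277)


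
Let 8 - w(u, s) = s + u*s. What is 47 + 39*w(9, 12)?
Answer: -4321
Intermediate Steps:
w(u, s) = 8 - s - s*u (w(u, s) = 8 - (s + u*s) = 8 - (s + s*u) = 8 + (-s - s*u) = 8 - s - s*u)
47 + 39*w(9, 12) = 47 + 39*(8 - 1*12 - 1*12*9) = 47 + 39*(8 - 12 - 108) = 47 + 39*(-112) = 47 - 4368 = -4321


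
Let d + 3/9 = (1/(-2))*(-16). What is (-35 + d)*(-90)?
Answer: 2460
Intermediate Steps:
d = 23/3 (d = -1/3 + (1/(-2))*(-16) = -1/3 + (1*(-1/2))*(-16) = -1/3 - 1/2*(-16) = -1/3 + 8 = 23/3 ≈ 7.6667)
(-35 + d)*(-90) = (-35 + 23/3)*(-90) = -82/3*(-90) = 2460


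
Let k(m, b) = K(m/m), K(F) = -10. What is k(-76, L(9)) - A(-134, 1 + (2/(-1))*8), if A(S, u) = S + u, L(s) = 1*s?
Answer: 139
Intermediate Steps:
L(s) = s
k(m, b) = -10
k(-76, L(9)) - A(-134, 1 + (2/(-1))*8) = -10 - (-134 + (1 + (2/(-1))*8)) = -10 - (-134 + (1 + (2*(-1))*8)) = -10 - (-134 + (1 - 2*8)) = -10 - (-134 + (1 - 16)) = -10 - (-134 - 15) = -10 - 1*(-149) = -10 + 149 = 139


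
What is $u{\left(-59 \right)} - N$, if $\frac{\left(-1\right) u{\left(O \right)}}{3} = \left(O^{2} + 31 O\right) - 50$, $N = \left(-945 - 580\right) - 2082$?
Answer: $-1199$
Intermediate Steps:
$N = -3607$ ($N = \left(-945 - 580\right) - 2082 = -1525 - 2082 = -3607$)
$u{\left(O \right)} = 150 - 93 O - 3 O^{2}$ ($u{\left(O \right)} = - 3 \left(\left(O^{2} + 31 O\right) - 50\right) = - 3 \left(-50 + O^{2} + 31 O\right) = 150 - 93 O - 3 O^{2}$)
$u{\left(-59 \right)} - N = \left(150 - -5487 - 3 \left(-59\right)^{2}\right) - -3607 = \left(150 + 5487 - 10443\right) + 3607 = -4806 + 3607 = -1199$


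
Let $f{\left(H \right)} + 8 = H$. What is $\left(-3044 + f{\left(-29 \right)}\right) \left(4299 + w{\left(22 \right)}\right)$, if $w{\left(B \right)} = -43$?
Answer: $-13112736$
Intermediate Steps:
$f{\left(H \right)} = -8 + H$
$\left(-3044 + f{\left(-29 \right)}\right) \left(4299 + w{\left(22 \right)}\right) = \left(-3044 - 37\right) \left(4299 - 43\right) = \left(-3044 - 37\right) 4256 = \left(-3081\right) 4256 = -13112736$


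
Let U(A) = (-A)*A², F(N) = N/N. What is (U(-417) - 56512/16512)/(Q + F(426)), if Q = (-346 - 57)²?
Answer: 18708021071/41901780 ≈ 446.47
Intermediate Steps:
F(N) = 1
Q = 162409 (Q = (-403)² = 162409)
U(A) = -A³
(U(-417) - 56512/16512)/(Q + F(426)) = (-1*(-417)³ - 56512/16512)/(162409 + 1) = (-1*(-72511713) - 56512*1/16512)/162410 = (72511713 - 883/258)*(1/162410) = (18708021071/258)*(1/162410) = 18708021071/41901780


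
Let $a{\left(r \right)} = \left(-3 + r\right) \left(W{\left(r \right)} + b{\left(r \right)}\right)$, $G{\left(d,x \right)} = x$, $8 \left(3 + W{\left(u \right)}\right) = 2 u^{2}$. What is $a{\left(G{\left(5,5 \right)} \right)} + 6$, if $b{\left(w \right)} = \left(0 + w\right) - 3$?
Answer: $\frac{33}{2} \approx 16.5$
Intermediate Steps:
$W{\left(u \right)} = -3 + \frac{u^{2}}{4}$ ($W{\left(u \right)} = -3 + \frac{2 u^{2}}{8} = -3 + \frac{u^{2}}{4}$)
$b{\left(w \right)} = -3 + w$ ($b{\left(w \right)} = w - 3 = -3 + w$)
$a{\left(r \right)} = \left(-3 + r\right) \left(-6 + r + \frac{r^{2}}{4}\right)$ ($a{\left(r \right)} = \left(-3 + r\right) \left(\left(-3 + \frac{r^{2}}{4}\right) + \left(-3 + r\right)\right) = \left(-3 + r\right) \left(-6 + r + \frac{r^{2}}{4}\right)$)
$a{\left(G{\left(5,5 \right)} \right)} + 6 = \left(18 - 45 + \frac{5^{2}}{4} + \frac{5^{3}}{4}\right) + 6 = \left(18 - 45 + \frac{1}{4} \cdot 25 + \frac{1}{4} \cdot 125\right) + 6 = \left(18 - 45 + \frac{25}{4} + \frac{125}{4}\right) + 6 = \frac{21}{2} + 6 = \frac{33}{2}$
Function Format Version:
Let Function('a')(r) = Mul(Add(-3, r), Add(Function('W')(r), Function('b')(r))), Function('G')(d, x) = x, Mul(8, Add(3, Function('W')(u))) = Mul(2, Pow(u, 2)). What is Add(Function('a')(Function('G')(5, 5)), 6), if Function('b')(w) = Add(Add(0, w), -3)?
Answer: Rational(33, 2) ≈ 16.500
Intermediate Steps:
Function('W')(u) = Add(-3, Mul(Rational(1, 4), Pow(u, 2))) (Function('W')(u) = Add(-3, Mul(Rational(1, 8), Mul(2, Pow(u, 2)))) = Add(-3, Mul(Rational(1, 4), Pow(u, 2))))
Function('b')(w) = Add(-3, w) (Function('b')(w) = Add(w, -3) = Add(-3, w))
Function('a')(r) = Mul(Add(-3, r), Add(-6, r, Mul(Rational(1, 4), Pow(r, 2)))) (Function('a')(r) = Mul(Add(-3, r), Add(Add(-3, Mul(Rational(1, 4), Pow(r, 2))), Add(-3, r))) = Mul(Add(-3, r), Add(-6, r, Mul(Rational(1, 4), Pow(r, 2)))))
Add(Function('a')(Function('G')(5, 5)), 6) = Add(Add(18, Mul(-9, 5), Mul(Rational(1, 4), Pow(5, 2)), Mul(Rational(1, 4), Pow(5, 3))), 6) = Add(Add(18, -45, Mul(Rational(1, 4), 25), Mul(Rational(1, 4), 125)), 6) = Add(Add(18, -45, Rational(25, 4), Rational(125, 4)), 6) = Add(Rational(21, 2), 6) = Rational(33, 2)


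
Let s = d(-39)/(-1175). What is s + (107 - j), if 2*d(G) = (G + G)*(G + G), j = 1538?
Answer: -1684467/1175 ≈ -1433.6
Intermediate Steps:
d(G) = 2*G**2 (d(G) = ((G + G)*(G + G))/2 = ((2*G)*(2*G))/2 = (4*G**2)/2 = 2*G**2)
s = -3042/1175 (s = (2*(-39)**2)/(-1175) = (2*1521)*(-1/1175) = 3042*(-1/1175) = -3042/1175 ≈ -2.5889)
s + (107 - j) = -3042/1175 + (107 - 1*1538) = -3042/1175 + (107 - 1538) = -3042/1175 - 1431 = -1684467/1175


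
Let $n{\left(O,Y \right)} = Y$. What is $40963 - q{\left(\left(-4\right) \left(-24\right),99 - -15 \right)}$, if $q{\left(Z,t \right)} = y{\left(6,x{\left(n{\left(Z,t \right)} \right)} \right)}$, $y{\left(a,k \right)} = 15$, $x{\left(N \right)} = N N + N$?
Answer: $40948$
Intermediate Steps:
$x{\left(N \right)} = N + N^{2}$ ($x{\left(N \right)} = N^{2} + N = N + N^{2}$)
$q{\left(Z,t \right)} = 15$
$40963 - q{\left(\left(-4\right) \left(-24\right),99 - -15 \right)} = 40963 - 15 = 40948$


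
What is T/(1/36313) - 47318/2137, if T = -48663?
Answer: -3776291719421/2137 ≈ -1.7671e+9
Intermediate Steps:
T/(1/36313) - 47318/2137 = -48663/(1/36313) - 47318/2137 = -48663/1/36313 - 47318*1/2137 = -48663*36313 - 47318/2137 = -1767099519 - 47318/2137 = -3776291719421/2137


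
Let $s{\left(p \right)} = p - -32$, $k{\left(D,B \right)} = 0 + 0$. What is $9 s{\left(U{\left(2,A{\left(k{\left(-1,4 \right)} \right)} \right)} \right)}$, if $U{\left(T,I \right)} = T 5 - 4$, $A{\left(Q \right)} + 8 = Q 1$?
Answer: $342$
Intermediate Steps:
$k{\left(D,B \right)} = 0$
$A{\left(Q \right)} = -8 + Q$ ($A{\left(Q \right)} = -8 + Q 1 = -8 + Q$)
$U{\left(T,I \right)} = -4 + 5 T$ ($U{\left(T,I \right)} = 5 T - 4 = -4 + 5 T$)
$s{\left(p \right)} = 32 + p$ ($s{\left(p \right)} = p + 32 = 32 + p$)
$9 s{\left(U{\left(2,A{\left(k{\left(-1,4 \right)} \right)} \right)} \right)} = 9 \left(32 + \left(-4 + 5 \cdot 2\right)\right) = 9 \left(32 + \left(-4 + 10\right)\right) = 9 \left(32 + 6\right) = 9 \cdot 38 = 342$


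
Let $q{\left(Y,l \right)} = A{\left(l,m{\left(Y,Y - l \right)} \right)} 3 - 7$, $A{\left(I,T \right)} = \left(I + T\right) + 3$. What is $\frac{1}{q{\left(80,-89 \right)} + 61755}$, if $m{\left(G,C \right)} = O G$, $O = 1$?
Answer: $\frac{1}{61730} \approx 1.62 \cdot 10^{-5}$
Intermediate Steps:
$m{\left(G,C \right)} = G$ ($m{\left(G,C \right)} = 1 G = G$)
$A{\left(I,T \right)} = 3 + I + T$
$q{\left(Y,l \right)} = 2 + 3 Y + 3 l$ ($q{\left(Y,l \right)} = \left(3 + l + Y\right) 3 - 7 = \left(3 + Y + l\right) 3 - 7 = \left(9 + 3 Y + 3 l\right) - 7 = 2 + 3 Y + 3 l$)
$\frac{1}{q{\left(80,-89 \right)} + 61755} = \frac{1}{\left(2 + 3 \cdot 80 + 3 \left(-89\right)\right) + 61755} = \frac{1}{\left(2 + 240 - 267\right) + 61755} = \frac{1}{-25 + 61755} = \frac{1}{61730}$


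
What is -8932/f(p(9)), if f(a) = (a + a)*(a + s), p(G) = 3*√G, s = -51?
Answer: 319/27 ≈ 11.815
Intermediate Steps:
f(a) = 2*a*(-51 + a) (f(a) = (a + a)*(a - 51) = (2*a)*(-51 + a) = 2*a*(-51 + a))
-8932/f(p(9)) = -8932*1/(18*(-51 + 3*√9)) = -8932*1/(18*(-51 + 3*3)) = -8932*1/(18*(-51 + 9)) = -8932/(2*9*(-42)) = -8932/(-756) = -8932*(-1/756) = 319/27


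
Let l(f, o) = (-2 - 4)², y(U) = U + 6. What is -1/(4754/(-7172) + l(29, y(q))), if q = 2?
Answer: -3586/126719 ≈ -0.028299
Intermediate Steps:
y(U) = 6 + U
l(f, o) = 36 (l(f, o) = (-6)² = 36)
-1/(4754/(-7172) + l(29, y(q))) = -1/(4754/(-7172) + 36) = -1/(4754*(-1/7172) + 36) = -1/(-2377/3586 + 36) = -1/126719/3586 = -1*3586/126719 = -3586/126719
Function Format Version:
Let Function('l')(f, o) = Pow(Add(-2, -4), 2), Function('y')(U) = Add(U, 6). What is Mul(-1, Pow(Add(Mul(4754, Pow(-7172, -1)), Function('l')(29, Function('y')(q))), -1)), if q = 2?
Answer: Rational(-3586, 126719) ≈ -0.028299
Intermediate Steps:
Function('y')(U) = Add(6, U)
Function('l')(f, o) = 36 (Function('l')(f, o) = Pow(-6, 2) = 36)
Mul(-1, Pow(Add(Mul(4754, Pow(-7172, -1)), Function('l')(29, Function('y')(q))), -1)) = Mul(-1, Pow(Add(Mul(4754, Pow(-7172, -1)), 36), -1)) = Mul(-1, Pow(Add(Mul(4754, Rational(-1, 7172)), 36), -1)) = Mul(-1, Pow(Add(Rational(-2377, 3586), 36), -1)) = Mul(-1, Pow(Rational(126719, 3586), -1)) = Mul(-1, Rational(3586, 126719)) = Rational(-3586, 126719)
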